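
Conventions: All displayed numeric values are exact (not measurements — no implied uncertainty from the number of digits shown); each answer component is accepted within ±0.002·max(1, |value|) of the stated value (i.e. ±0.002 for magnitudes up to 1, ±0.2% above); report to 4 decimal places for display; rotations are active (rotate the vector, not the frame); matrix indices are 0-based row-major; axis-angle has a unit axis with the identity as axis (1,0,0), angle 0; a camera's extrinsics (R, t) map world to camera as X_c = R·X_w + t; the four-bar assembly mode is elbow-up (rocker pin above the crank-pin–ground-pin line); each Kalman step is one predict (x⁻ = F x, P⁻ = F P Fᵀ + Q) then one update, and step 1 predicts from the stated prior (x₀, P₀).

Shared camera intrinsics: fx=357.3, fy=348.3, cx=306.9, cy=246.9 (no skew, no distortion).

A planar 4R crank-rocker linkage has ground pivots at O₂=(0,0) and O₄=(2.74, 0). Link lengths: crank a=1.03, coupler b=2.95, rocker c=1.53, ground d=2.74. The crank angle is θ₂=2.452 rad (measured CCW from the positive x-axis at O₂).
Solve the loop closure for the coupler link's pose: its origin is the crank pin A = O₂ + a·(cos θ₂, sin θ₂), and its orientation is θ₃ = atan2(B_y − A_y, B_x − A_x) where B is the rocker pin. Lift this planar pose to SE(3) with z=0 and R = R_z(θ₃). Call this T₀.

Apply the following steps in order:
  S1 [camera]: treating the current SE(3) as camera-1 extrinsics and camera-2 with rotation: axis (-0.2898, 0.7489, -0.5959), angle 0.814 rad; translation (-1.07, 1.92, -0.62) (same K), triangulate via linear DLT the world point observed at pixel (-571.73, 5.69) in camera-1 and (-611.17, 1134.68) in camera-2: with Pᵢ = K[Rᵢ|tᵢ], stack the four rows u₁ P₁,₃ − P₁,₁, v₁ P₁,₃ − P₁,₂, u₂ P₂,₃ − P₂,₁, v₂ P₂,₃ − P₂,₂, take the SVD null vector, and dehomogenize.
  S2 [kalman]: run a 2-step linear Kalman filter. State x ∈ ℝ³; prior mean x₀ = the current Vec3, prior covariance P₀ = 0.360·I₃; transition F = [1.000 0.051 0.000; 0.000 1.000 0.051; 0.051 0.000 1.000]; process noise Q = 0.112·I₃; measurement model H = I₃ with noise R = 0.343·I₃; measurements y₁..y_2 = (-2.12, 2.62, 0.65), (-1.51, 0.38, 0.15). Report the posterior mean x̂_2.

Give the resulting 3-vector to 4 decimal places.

source (fourbar_fk): coupler pose = R=[0.9699 -0.2436 0.0000; 0.2436 0.9699 0.0000; 0.0000 0.0000 1.0000], t=(-0.7947, 0.6553, 0.0000)
after S1 (triangulate): (-0.9852, -0.8746, 0.6251)
after S2 (kf_track): (-1.5541, 0.7992, 0.3557)

result = (-1.5541, 0.7992, 0.3557)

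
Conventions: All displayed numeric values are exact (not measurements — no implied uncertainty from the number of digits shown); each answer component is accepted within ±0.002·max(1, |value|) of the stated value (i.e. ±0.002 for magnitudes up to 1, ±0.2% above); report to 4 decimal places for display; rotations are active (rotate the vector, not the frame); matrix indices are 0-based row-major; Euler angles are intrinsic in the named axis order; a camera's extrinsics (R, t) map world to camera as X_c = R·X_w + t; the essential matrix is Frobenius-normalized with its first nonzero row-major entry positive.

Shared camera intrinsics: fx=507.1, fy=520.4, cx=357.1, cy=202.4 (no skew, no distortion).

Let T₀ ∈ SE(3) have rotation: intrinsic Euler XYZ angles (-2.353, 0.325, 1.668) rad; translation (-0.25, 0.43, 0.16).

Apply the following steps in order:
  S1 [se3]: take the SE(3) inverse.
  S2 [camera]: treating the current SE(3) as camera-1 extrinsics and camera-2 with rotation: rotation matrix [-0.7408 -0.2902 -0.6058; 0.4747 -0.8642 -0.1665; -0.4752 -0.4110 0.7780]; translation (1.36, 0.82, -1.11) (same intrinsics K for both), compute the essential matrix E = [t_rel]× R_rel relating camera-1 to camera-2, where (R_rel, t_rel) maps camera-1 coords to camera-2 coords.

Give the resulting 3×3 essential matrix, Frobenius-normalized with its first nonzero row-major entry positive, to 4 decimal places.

matrix = [0.2560 -0.2653 -0.2557; -0.1713 -0.4178 0.5295; 0.2750 -0.4579 -0.1705]

after S1 (invert_se3): R=[-0.0920 -0.6795 -0.7279; -0.9432 0.2938 -0.1552; 0.3193 0.6722 -0.6679], t=(0.3857, -0.3373, -0.1024)
after S2 (essential): [0.2560 -0.2653 -0.2557; -0.1713 -0.4178 0.5295; 0.2750 -0.4579 -0.1705]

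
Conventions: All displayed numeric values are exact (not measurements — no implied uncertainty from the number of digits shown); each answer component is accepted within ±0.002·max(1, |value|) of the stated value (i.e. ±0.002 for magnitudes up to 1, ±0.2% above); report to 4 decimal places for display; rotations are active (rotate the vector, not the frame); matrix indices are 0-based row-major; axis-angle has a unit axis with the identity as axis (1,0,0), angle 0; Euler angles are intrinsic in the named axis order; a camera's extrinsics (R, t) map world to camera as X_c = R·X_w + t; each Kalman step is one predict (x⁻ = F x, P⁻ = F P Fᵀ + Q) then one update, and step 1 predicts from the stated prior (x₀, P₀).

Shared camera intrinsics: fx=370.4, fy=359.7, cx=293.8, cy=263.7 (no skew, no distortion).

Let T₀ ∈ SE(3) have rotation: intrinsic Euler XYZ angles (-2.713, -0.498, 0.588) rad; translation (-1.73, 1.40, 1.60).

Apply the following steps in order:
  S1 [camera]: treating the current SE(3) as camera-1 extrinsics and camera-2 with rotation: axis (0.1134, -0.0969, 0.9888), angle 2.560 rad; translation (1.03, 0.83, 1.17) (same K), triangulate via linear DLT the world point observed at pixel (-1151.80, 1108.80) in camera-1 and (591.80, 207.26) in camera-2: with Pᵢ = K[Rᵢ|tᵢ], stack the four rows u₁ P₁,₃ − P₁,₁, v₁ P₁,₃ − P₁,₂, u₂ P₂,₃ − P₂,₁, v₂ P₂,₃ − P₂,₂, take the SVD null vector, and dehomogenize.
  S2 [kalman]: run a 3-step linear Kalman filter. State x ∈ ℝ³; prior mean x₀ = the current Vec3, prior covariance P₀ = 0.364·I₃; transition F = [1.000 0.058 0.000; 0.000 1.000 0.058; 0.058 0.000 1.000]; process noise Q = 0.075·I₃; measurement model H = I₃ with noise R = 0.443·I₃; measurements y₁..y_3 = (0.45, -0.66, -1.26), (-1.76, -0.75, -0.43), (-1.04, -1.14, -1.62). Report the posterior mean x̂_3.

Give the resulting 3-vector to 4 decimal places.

result = (-1.0202, -0.6983, -0.7070)

after S1 (triangulate): (-1.0585, 0.3267, 1.6388)
after S2 (kf_track): (-1.0202, -0.6983, -0.7070)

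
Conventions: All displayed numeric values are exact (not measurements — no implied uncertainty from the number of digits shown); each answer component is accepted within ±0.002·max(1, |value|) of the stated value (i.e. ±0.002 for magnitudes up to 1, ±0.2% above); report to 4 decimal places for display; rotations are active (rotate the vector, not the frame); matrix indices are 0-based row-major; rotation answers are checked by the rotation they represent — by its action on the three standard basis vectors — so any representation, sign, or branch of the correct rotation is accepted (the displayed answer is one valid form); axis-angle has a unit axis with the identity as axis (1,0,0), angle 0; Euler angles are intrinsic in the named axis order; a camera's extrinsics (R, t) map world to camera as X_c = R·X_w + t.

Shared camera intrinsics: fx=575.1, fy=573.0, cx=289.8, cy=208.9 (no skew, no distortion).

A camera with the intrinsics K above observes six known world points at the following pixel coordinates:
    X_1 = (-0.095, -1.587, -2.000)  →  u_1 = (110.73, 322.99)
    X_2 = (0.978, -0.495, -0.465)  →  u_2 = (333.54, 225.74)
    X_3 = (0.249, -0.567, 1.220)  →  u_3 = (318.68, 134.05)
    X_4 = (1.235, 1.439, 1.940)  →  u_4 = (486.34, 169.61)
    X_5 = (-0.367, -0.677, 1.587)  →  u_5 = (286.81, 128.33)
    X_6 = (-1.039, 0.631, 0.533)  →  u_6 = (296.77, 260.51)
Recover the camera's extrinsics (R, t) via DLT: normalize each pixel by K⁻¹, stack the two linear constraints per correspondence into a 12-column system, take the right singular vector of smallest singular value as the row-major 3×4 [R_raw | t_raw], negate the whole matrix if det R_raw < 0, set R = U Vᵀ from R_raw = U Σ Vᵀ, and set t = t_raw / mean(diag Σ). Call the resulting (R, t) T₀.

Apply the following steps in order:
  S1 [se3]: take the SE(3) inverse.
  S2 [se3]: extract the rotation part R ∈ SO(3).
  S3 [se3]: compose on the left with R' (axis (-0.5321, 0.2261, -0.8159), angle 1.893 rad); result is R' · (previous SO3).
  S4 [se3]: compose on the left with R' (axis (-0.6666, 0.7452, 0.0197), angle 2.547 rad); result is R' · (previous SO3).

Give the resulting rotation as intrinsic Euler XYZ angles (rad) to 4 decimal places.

rotation (euler_xyz) = (2.1432, -0.8052, 0.4793)

source (pnp_recover): camera pose = R=[0.6773 0.6791 0.2831; -0.2996 0.6059 -0.7369; -0.6720 0.4143 0.6138], t=(0.2200, 0.4100, 6.6002)
after S1 (invert_se3): R=[0.6773 -0.2996 -0.6720; 0.6791 0.6059 0.4143; 0.2831 -0.7369 0.6138], t=(4.4090, -3.1323, -3.8116)
after S2 (rot_of_se3): [0.6773 -0.2996 -0.6720; 0.6791 0.6059 0.4143; 0.2831 -0.7369 0.6138]
after S3 (compose_so3): [0.6786 -0.2231 0.6998; -0.7266 -0.0647 0.6840; -0.1074 -0.9726 -0.2060]
after S4 (compose_so3): [0.6149 -0.3196 -0.7210; -0.7876 -0.2011 -0.5825; 0.0411 0.9260 -0.3753]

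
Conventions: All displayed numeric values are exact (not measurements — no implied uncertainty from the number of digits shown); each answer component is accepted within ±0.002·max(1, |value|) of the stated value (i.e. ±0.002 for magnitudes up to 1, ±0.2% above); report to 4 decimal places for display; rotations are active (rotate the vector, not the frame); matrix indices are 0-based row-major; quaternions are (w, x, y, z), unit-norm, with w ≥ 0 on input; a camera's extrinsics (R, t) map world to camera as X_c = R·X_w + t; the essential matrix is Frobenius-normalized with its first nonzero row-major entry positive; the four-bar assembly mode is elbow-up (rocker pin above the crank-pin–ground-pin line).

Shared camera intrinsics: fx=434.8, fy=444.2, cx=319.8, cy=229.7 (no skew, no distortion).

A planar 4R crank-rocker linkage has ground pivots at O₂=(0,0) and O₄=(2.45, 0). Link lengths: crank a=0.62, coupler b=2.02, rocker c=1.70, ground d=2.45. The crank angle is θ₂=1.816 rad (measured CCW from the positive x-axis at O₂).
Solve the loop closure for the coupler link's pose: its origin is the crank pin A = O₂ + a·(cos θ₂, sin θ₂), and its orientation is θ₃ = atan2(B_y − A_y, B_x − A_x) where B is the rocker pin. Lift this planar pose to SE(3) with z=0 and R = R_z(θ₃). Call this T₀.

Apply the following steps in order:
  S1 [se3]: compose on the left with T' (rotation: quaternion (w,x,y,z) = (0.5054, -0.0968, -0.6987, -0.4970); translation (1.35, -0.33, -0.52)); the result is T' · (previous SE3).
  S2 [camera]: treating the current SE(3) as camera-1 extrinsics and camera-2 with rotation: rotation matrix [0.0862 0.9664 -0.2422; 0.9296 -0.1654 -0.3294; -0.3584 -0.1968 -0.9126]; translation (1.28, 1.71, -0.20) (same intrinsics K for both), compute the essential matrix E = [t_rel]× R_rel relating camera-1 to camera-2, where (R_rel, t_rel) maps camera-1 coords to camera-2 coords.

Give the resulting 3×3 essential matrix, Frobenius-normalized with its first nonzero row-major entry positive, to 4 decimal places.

source (fourbar_fk): coupler pose = R=[0.8947 -0.4466 0.0000; 0.4466 0.8947 0.0000; 0.0000 0.0000 1.0000], t=(-0.1505, 0.6015, 0.0000)
after S1 (compose_se3): R=[-0.1361 0.7806 -0.6100; -0.1108 0.5999 0.7924; 0.9845 0.1755 0.0049], t=(1.8043, 0.0183, -0.2819)
after S2 (essential): [0.2615 -0.6502 0.0519; -0.2608 -0.1888 -0.1150; -0.5468 -0.1978 -0.2261]

matrix = [0.2615 -0.6502 0.0519; -0.2608 -0.1888 -0.1150; -0.5468 -0.1978 -0.2261]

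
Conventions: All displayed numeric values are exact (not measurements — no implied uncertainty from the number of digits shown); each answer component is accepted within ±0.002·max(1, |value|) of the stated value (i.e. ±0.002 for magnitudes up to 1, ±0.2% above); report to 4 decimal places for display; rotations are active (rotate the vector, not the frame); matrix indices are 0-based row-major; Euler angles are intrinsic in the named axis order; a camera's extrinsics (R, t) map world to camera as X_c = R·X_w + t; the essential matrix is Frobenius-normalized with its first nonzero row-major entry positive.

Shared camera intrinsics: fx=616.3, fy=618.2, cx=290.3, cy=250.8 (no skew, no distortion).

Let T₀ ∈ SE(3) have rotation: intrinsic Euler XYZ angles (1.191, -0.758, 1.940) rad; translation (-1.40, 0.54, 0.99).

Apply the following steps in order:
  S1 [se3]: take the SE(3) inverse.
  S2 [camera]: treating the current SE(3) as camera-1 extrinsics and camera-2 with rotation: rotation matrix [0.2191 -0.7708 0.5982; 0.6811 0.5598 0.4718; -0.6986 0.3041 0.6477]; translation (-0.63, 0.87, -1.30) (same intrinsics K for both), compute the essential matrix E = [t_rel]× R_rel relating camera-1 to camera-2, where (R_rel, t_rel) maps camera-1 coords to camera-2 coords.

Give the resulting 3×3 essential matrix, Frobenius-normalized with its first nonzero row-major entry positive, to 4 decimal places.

matrix = [0.2144 0.2466 0.4094; 0.3967 -0.1405 0.3736; -0.2255 0.5874 0.1143]

after S1 (invert_se3): R=[-0.2621 0.5762 0.7742; -0.6773 0.4617 -0.5728; -0.6875 -0.6745 0.2692], t=(-1.4445, -0.6304, -0.8648)
after S2 (essential): [0.2144 0.2466 0.4094; 0.3967 -0.1405 0.3736; -0.2255 0.5874 0.1143]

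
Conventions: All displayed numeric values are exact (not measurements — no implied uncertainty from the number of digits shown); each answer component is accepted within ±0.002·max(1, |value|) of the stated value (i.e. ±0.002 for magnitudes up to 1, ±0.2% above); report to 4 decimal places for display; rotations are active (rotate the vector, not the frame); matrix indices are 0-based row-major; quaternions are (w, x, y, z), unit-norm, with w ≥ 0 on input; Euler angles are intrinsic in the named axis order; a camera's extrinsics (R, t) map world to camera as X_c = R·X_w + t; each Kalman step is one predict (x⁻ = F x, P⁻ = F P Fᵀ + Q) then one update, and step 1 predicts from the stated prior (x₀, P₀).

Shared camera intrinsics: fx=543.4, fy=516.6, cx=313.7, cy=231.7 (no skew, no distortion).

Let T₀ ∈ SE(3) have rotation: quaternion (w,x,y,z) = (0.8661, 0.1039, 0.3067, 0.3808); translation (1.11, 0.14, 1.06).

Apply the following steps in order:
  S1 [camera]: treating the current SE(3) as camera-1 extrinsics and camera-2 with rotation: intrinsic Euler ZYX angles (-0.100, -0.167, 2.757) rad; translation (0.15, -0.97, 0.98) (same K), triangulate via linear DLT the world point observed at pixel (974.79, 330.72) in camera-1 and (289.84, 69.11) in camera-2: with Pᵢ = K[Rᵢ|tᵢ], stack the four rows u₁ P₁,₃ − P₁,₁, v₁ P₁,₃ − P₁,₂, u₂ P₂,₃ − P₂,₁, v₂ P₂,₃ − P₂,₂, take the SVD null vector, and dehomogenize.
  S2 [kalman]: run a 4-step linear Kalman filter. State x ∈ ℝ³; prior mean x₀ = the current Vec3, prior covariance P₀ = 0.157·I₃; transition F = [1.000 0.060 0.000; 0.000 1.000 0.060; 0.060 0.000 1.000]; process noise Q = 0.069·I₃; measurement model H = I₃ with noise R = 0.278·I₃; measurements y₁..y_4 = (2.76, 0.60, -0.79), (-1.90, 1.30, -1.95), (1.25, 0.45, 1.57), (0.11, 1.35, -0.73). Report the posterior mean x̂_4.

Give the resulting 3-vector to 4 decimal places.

result = (0.3798, 0.8543, -0.3581)

after S1 (triangulate): (-0.1042, 0.0725, -1.0567)
after S2 (kf_track): (0.3798, 0.8543, -0.3581)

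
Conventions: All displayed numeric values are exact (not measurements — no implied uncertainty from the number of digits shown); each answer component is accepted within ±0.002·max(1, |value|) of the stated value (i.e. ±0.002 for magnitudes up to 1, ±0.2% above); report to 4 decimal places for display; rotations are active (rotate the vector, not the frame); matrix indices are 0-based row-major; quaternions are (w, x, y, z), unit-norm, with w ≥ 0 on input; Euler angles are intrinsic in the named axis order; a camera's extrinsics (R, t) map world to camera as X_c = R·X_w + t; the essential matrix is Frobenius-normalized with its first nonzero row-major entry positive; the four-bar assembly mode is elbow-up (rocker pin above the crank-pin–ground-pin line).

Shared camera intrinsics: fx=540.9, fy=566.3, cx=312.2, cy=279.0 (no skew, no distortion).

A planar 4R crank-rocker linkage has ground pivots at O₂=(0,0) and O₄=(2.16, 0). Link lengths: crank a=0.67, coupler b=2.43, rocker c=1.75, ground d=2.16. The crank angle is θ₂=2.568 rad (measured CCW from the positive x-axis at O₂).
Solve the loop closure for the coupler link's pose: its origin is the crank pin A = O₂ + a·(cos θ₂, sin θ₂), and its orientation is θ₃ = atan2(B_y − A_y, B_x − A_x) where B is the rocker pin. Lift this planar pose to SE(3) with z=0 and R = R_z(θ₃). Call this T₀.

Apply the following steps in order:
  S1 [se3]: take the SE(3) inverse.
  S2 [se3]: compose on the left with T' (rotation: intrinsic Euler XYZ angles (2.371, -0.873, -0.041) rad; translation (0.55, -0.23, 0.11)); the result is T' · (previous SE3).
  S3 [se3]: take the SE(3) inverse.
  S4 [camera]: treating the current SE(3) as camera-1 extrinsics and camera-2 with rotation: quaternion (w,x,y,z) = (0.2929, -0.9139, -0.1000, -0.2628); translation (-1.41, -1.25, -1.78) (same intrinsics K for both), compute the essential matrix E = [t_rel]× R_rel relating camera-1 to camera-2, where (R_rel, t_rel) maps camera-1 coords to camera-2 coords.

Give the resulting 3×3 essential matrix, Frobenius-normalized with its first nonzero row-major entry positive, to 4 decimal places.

matrix = [0.6201 -0.1028 0.0374; -0.2587 -0.0975 -0.3994; -0.1830 0.2285 0.5309]

source (fourbar_fk): coupler pose = R=[0.8544 -0.5196 0.0000; 0.5196 0.8544 0.0000; 0.0000 0.0000 1.0000], t=(-0.5628, 0.3636, 0.0000)
after S1 (invert_se3): R=[0.8544 0.5196 0.0000; -0.5196 0.8544 0.0000; 0.0000 0.0000 1.0000], t=(0.2919, -0.6031, 0.0000)
after S2 (compose_se3): R=[0.5348 0.3561 -0.7663; -0.0467 -0.8930 -0.4476; -0.8437 0.2751 -0.4610], t=(0.7215, 0.0684, -0.4648)
after S3 (invert_se3): R=[0.5348 -0.0467 -0.8437; 0.3561 -0.8930 0.2751; -0.7663 -0.4476 -0.4610], t=(-0.7749, -0.0679, 0.3692)
after S4 (essential): [0.6201 -0.1028 0.0374; -0.2587 -0.0975 -0.3994; -0.1830 0.2285 0.5309]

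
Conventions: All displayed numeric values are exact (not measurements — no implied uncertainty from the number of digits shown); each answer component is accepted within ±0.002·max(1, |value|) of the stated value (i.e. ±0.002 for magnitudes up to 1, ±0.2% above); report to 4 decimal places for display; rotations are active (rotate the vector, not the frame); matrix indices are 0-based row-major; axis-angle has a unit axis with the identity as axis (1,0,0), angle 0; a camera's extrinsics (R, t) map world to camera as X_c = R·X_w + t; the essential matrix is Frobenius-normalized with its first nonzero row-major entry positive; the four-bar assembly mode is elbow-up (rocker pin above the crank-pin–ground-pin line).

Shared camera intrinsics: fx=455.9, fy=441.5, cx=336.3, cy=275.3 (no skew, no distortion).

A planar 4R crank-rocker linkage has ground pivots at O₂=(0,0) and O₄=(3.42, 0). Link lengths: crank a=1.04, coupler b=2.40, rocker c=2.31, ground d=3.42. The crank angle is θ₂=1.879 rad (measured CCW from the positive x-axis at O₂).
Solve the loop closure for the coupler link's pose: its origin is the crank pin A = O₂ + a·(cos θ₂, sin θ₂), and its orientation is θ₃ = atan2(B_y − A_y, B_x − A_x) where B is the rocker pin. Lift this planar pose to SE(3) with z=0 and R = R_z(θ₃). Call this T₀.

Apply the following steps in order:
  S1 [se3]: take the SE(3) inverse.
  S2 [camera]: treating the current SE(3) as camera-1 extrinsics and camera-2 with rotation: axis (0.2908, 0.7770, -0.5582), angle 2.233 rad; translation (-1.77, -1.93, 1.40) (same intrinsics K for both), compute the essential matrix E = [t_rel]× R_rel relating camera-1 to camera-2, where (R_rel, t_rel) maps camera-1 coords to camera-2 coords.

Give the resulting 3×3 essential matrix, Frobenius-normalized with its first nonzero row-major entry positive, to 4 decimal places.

source (fourbar_fk): coupler pose = R=[0.9441 -0.3297 0.0000; 0.3297 0.9441 0.0000; 0.0000 0.0000 1.0000], t=(-0.3155, 0.9910, 0.0000)
after S1 (invert_se3): R=[0.9441 0.3297 0.0000; -0.3297 0.9441 0.0000; 0.0000 0.0000 1.0000], t=(-0.0289, -1.0396, 0.0000)
after S2 (essential): [0.4856 -0.0661 0.4306; -0.3422 0.3259 0.1104; -0.1086 0.3726 0.4339]

matrix = [0.4856 -0.0661 0.4306; -0.3422 0.3259 0.1104; -0.1086 0.3726 0.4339]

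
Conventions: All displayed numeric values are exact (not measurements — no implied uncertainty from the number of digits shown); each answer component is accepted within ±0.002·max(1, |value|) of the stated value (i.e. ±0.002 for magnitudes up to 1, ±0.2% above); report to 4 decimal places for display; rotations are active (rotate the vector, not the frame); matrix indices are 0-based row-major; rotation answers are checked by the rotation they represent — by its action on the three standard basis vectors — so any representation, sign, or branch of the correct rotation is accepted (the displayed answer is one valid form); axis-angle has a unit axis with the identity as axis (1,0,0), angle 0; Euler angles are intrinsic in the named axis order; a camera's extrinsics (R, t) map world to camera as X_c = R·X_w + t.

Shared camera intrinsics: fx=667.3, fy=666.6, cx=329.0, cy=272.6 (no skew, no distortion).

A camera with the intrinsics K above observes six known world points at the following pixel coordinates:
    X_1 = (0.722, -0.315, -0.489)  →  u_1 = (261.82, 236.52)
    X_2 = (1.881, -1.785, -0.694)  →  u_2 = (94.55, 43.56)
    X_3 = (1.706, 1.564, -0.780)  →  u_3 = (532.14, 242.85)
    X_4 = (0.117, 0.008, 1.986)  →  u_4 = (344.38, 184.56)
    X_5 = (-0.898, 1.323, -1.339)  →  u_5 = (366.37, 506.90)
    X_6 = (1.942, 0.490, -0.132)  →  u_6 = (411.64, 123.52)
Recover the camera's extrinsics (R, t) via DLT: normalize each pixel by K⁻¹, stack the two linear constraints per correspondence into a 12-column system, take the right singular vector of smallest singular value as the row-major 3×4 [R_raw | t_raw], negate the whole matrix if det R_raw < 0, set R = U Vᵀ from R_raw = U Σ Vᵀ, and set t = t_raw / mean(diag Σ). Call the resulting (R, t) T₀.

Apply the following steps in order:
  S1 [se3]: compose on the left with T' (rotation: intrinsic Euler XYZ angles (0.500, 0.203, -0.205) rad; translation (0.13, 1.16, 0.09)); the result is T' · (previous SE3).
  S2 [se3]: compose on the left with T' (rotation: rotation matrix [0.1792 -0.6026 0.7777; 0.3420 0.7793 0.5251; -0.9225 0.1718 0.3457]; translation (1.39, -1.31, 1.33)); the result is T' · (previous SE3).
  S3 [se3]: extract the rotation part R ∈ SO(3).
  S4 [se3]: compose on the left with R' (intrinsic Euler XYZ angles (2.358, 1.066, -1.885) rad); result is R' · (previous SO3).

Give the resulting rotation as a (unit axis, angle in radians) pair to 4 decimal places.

rotation (axis_angle) = ((0.3746, -0.8993, -0.2258), 2.7008)

source (pnp_recover): camera pose = R=[0.2771 0.9299 0.2419; -0.7635 0.3660 -0.5322; -0.5834 -0.0372 0.8114], t=(-0.3399, 0.1100, 6.2798)
after S1 (compose_se3): R=[-0.0041 0.9572 0.2894; -0.4203 0.2610 -0.8690; -0.9074 -0.1252 0.4013], t=(1.0920, -1.6637, 5.6276)
after S2 (compose_se3): R=[-0.4530 -0.0831 0.8876; -0.8054 0.4650 -0.3676; -0.3822 -0.8814 -0.2776], t=(6.9646, 0.7219, 1.9823)
after S3 (rot_of_se3): [-0.4530 -0.0831 0.8876; -0.8054 0.4650 -0.3676; -0.3822 -0.8814 -0.2776]
after S4 (compose_so3): [-0.6372 -0.5452 -0.5447; -0.7378 0.6357 0.2268; 0.2226 0.5464 -0.8074]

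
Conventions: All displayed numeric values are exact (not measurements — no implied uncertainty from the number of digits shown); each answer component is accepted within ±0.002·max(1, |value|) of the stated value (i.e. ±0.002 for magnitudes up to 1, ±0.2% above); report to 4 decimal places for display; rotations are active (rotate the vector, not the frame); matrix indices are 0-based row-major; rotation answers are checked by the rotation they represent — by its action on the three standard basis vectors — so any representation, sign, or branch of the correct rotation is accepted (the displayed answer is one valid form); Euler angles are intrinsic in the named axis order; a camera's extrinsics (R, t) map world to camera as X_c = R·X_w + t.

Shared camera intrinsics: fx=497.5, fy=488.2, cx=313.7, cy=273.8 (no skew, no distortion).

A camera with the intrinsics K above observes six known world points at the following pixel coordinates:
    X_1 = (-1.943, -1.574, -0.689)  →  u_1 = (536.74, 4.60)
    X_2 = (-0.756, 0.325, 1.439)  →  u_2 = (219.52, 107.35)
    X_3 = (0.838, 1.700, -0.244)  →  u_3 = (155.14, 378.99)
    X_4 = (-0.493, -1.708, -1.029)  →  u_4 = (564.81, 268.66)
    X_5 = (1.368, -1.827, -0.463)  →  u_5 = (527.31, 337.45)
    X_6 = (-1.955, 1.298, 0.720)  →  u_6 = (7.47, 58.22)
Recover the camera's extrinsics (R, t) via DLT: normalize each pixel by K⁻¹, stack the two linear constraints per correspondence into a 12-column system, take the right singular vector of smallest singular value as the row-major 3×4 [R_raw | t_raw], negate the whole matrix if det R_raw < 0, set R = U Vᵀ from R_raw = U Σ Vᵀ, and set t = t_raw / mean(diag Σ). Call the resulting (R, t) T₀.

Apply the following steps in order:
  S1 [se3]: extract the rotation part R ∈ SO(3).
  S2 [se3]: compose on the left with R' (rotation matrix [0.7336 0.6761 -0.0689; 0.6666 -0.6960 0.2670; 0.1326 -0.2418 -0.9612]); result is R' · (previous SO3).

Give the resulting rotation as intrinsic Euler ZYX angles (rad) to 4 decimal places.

rotation (euler_zyx) = (-0.0575, 0.9975, -2.5207)

source (pnp_recover): camera pose = R=[0.2651 -0.9566 -0.1211; 0.5909 0.2604 -0.7635; 0.7619 0.1308 0.6343], t=(-0.1700, -0.0800, 4.1400)
after S1 (rot_of_se3): [0.2651 -0.9566 -0.1211; 0.5909 0.2604 -0.7635; 0.7619 0.1308 0.6343]
after S2 (compose_so3): [0.5415 -0.5347 -0.6488; -0.0312 -0.7839 0.6201; -0.8401 -0.3155 -0.4412]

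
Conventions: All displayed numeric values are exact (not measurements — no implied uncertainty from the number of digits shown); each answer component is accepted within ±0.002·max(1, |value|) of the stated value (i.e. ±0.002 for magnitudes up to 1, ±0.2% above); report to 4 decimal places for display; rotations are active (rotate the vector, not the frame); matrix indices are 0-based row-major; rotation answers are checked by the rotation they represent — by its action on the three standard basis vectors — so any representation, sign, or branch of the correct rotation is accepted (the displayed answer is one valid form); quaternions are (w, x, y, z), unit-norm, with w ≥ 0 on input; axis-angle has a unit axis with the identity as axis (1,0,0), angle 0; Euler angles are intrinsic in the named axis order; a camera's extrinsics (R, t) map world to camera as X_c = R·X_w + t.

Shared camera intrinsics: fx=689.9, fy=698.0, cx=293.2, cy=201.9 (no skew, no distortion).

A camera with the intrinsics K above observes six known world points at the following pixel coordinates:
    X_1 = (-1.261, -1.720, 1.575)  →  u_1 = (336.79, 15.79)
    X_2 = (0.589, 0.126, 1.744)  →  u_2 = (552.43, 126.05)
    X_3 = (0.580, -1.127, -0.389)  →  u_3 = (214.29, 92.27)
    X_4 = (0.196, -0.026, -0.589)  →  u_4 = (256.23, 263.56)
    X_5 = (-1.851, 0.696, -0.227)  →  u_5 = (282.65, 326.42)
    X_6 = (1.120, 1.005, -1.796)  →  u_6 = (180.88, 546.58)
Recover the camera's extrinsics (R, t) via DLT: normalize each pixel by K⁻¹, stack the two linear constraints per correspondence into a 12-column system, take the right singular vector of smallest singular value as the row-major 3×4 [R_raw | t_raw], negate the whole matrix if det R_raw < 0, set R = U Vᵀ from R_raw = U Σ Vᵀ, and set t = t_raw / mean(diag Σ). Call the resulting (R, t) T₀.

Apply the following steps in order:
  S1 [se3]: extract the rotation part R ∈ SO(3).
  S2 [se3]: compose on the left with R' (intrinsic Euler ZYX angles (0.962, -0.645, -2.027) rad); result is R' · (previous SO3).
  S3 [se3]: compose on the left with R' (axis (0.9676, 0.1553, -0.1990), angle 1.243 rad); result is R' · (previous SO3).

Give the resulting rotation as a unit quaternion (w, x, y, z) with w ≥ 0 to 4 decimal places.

source (pnp_recover): camera pose = R=[0.2428 0.4710 0.8480; -0.1549 0.8818 -0.4455; -0.9576 -0.0232 0.2871], t=(0.2101, 0.2100, 5.1001)
after S1 (rot_of_se3): [0.2428 0.4710 0.8480; -0.1549 0.8818 -0.4455; -0.9576 -0.0232 0.2871]
after S2 (compose_so3): [0.5674 0.8197 -0.0789; -0.5701 0.4601 0.6807; 0.5942 -0.3412 0.7283]
after S3 (compose_so3): [0.3872 0.9122 0.1341; -0.7988 0.4045 -0.4454; -0.4605 0.0653 0.8853]

rotation (quat) = (0.8181, 0.1561, 0.1817, -0.5229)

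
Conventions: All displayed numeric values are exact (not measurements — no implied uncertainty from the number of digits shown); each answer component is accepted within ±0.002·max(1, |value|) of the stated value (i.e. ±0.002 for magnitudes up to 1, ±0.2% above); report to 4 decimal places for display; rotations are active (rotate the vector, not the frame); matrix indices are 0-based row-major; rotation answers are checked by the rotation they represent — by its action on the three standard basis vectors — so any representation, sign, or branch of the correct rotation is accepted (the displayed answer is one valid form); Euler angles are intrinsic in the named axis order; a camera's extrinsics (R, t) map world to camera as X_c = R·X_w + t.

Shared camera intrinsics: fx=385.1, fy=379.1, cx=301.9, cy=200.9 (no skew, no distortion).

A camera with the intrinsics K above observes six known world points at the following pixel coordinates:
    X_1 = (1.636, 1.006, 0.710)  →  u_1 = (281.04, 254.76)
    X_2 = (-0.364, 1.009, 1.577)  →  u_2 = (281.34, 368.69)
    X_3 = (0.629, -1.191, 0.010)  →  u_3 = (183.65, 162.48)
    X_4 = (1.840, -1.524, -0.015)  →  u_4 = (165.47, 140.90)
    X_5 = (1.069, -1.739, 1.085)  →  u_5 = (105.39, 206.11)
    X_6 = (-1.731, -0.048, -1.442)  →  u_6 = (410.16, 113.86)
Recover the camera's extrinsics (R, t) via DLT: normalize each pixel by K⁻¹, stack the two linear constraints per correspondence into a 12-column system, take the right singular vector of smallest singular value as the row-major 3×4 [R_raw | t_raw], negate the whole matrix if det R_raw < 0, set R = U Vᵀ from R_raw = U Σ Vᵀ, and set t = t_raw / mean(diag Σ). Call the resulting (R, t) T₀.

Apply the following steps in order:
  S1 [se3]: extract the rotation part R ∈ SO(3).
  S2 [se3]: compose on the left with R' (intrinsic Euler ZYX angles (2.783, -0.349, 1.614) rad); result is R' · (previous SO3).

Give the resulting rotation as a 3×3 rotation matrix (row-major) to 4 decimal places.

source (pnp_recover): camera pose = R=[-0.2758 0.8085 -0.5199; -0.2130 0.4760 0.8533; 0.9373 0.3461 0.0409], t=(-0.3500, 0.2000, 4.6800)
after S1 (rot_of_se3): [-0.2758 0.8085 -0.5199; -0.2130 0.4760 0.8533; 0.9373 0.3461 0.0409]
after S2 (compose_so3): [0.4870 -0.4354 0.7571; 0.8077 0.5544 -0.2007; -0.3323 0.7093 0.6216]

rotation (matrix) = ((0.4870, -0.4354, 0.7571), (0.8077, 0.5544, -0.2007), (-0.3323, 0.7093, 0.6216))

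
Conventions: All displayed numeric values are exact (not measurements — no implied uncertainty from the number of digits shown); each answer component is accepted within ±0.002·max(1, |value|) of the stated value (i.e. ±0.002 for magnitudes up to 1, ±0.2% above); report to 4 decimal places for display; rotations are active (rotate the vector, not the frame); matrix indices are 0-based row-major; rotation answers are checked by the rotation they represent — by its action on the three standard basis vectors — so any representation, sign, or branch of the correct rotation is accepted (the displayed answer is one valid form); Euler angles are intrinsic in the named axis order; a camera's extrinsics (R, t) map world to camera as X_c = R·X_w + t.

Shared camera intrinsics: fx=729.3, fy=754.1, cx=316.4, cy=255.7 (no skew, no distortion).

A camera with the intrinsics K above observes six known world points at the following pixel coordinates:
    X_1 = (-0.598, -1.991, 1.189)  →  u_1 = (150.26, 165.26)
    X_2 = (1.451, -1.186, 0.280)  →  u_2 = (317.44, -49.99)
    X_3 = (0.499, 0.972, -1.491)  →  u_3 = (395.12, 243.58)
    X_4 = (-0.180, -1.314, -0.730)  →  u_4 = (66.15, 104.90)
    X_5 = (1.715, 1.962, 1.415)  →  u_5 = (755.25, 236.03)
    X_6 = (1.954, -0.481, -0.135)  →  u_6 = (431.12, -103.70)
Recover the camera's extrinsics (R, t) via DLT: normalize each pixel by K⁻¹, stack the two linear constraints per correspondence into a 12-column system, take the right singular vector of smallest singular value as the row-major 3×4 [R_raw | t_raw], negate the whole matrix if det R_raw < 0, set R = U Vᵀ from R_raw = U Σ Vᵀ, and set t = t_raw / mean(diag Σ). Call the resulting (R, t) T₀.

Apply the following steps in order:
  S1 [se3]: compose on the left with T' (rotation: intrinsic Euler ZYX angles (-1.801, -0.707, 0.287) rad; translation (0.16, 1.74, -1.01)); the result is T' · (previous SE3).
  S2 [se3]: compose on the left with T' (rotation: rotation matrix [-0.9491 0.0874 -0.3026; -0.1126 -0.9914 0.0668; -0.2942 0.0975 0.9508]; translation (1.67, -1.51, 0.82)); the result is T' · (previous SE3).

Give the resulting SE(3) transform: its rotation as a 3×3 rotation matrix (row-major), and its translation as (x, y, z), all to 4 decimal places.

source (pnp_recover): camera pose = R=[0.5960 0.7046 0.3850; -0.7844 0.6135 0.0915; -0.1718 -0.3565 0.9184], t=(-0.1301, -0.1100, 4.3798)
after S1 (compose_se3): R=[-0.8458 0.5240 -0.1001; -0.5252 -0.7853 0.3277; 0.0931 0.3298 0.9395], t=(-0.5093, 4.7802, 2.0757)
after S2 (compose_se3): R=[0.7287 -0.6657 -0.1606; 0.6222 0.7416 -0.2508; 0.2861 0.0828 0.9546], t=(1.9430, -6.0530, 3.4093)

rotation (matrix) = ((0.7287, -0.6657, -0.1606), (0.6222, 0.7416, -0.2508), (0.2861, 0.0828, 0.9546)), translation = (1.9430, -6.0530, 3.4093)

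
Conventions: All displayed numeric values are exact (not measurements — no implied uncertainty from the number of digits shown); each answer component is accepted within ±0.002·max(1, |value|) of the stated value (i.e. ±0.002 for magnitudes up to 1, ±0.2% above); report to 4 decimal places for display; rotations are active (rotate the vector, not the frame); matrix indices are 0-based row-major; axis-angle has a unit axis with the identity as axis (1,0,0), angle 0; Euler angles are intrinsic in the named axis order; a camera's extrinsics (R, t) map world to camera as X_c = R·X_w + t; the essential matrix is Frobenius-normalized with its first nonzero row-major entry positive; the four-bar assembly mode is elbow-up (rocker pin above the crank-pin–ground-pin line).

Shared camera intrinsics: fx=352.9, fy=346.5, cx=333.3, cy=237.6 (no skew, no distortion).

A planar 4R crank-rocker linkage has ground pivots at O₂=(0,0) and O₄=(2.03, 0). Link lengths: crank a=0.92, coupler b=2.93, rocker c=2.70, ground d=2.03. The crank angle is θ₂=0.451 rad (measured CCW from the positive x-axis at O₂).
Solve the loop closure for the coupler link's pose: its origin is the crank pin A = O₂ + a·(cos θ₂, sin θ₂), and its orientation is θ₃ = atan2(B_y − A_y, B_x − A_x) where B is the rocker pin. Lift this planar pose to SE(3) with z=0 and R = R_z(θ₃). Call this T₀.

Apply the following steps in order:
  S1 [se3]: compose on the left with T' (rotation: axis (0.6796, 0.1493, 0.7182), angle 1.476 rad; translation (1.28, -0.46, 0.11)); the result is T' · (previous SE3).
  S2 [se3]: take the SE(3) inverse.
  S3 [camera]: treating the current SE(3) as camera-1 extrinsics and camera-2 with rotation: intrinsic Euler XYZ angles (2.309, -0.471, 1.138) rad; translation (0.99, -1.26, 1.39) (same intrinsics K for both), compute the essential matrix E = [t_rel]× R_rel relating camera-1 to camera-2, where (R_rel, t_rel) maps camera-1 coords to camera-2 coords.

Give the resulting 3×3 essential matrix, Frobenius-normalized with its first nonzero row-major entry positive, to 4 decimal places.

source (fourbar_fk): coupler pose = R=[0.6619 -0.7496 0.0000; 0.7496 0.6619 0.0000; 0.0000 0.0000 1.0000], t=(0.8280, 0.4010, 0.0000)
after S1 (compose_se3): R=[-0.1277 -0.7969 0.5905; 0.6201 -0.5288 -0.5795; 0.7740 0.2922 0.5617], t=(1.4548, 0.2541, 0.6630)
after S2 (invert_se3): R=[-0.1277 0.6201 0.7740; -0.7969 -0.5288 0.2922; 0.5905 -0.5795 0.5617], t=(-0.4851, 1.0999, -1.0842)
after S3 (essential): [0.2485 0.3587 0.5172; -0.3127 0.1874 0.2407; -0.5828 0.0794 0.0720]

matrix = [0.2485 0.3587 0.5172; -0.3127 0.1874 0.2407; -0.5828 0.0794 0.0720]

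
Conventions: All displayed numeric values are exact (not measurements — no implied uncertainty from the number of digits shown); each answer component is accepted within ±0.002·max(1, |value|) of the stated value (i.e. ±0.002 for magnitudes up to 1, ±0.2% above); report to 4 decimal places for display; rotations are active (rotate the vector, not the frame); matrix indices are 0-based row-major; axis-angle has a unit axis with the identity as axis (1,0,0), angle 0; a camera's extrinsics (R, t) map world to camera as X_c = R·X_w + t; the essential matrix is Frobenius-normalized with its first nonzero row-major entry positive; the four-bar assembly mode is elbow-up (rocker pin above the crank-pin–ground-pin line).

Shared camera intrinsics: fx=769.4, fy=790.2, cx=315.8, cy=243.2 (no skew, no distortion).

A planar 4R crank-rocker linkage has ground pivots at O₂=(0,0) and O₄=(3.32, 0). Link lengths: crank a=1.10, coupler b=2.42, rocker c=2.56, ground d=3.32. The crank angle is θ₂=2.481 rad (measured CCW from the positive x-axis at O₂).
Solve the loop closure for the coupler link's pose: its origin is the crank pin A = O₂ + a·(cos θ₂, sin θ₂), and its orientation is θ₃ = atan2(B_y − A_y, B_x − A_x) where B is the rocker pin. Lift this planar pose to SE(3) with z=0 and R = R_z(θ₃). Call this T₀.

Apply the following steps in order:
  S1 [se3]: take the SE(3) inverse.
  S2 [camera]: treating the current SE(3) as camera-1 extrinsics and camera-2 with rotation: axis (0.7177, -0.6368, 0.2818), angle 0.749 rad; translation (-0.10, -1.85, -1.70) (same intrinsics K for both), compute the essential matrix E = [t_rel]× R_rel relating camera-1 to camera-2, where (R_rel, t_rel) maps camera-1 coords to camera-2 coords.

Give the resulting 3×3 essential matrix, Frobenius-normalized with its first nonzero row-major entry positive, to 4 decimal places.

matrix = [0.0308 -0.3036 0.5622; 0.1594 -0.3903 -0.4227; -0.1353 0.4645 -0.0179]

source (fourbar_fk): coupler pose = R=[0.9176 -0.3976 0.0000; 0.3976 0.9176 0.0000; 0.0000 0.0000 1.0000], t=(-0.8686, 0.6749, 0.0000)
after S1 (invert_se3): R=[0.9176 0.3976 0.0000; -0.3976 0.9176 0.0000; 0.0000 0.0000 1.0000], t=(0.5286, -0.9647, 0.0000)
after S2 (essential): [0.0308 -0.3036 0.5622; 0.1594 -0.3903 -0.4227; -0.1353 0.4645 -0.0179]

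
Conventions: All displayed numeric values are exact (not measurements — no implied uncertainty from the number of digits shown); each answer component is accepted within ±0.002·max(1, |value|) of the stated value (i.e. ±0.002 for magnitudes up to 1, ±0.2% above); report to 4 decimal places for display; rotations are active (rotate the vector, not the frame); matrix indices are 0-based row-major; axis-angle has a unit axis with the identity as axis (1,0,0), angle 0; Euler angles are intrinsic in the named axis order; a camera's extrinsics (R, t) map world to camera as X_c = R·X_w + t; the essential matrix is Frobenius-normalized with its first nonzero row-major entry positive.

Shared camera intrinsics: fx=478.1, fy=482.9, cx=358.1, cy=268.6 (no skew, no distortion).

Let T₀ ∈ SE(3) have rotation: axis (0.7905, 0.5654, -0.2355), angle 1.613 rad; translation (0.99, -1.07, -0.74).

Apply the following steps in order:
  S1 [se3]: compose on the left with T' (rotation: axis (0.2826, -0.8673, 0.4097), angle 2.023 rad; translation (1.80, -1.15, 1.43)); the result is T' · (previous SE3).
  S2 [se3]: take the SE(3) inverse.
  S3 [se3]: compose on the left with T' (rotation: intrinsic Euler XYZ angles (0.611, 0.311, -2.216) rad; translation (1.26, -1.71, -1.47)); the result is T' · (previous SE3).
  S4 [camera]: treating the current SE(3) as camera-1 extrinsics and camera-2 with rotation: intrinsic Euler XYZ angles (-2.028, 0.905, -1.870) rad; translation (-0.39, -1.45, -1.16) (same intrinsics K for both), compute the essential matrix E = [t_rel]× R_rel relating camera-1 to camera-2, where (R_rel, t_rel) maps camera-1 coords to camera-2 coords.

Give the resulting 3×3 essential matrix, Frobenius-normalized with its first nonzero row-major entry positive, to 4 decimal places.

matrix = [0.6058 -0.2312 0.0522; 0.3408 0.2048 0.0472; -0.1062 -0.6350 -0.0452]

after S1 (compose_se3): R=[0.1035 -0.8351 0.5402; 0.7388 -0.2991 -0.6039; 0.6659 0.4616 0.5861], t=(2.7065, -1.2570, 2.7862)
after S2 (invert_se3): R=[0.1035 0.7388 0.6659; -0.8351 -0.2991 0.4616; 0.5402 -0.6039 0.5861], t=(-1.2067, 0.5982, -3.8541)
after S3 (compose_se3): R=[-0.5292 -0.8353 0.1493; -0.0795 -0.1263 -0.9888; 0.8448 -0.5351 0.0005], t=(1.2264, 1.1014, -4.4303)
after S4 (essential): [0.6058 -0.2312 0.0522; 0.3408 0.2048 0.0472; -0.1062 -0.6350 -0.0452]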